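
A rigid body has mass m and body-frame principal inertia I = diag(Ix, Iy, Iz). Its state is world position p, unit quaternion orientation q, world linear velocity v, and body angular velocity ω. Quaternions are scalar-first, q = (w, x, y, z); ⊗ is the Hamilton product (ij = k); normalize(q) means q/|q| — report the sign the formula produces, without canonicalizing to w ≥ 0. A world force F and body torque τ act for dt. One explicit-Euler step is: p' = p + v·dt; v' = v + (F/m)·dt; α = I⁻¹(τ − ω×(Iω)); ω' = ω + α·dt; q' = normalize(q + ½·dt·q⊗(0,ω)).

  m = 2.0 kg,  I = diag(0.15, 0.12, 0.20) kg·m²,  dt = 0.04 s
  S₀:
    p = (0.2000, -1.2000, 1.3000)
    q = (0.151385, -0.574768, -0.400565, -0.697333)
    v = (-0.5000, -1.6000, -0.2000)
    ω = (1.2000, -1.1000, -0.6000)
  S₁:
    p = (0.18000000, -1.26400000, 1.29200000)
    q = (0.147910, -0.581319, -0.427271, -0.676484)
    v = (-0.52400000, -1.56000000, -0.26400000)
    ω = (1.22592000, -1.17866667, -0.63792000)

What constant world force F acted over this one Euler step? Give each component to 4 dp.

Δv = v₁−v₀ = (-0.02400000, 0.04000000, -0.06400000)
applied force F = (-1.2000, 2.0000, -3.2000)

F = (-1.2000, 2.0000, -3.2000)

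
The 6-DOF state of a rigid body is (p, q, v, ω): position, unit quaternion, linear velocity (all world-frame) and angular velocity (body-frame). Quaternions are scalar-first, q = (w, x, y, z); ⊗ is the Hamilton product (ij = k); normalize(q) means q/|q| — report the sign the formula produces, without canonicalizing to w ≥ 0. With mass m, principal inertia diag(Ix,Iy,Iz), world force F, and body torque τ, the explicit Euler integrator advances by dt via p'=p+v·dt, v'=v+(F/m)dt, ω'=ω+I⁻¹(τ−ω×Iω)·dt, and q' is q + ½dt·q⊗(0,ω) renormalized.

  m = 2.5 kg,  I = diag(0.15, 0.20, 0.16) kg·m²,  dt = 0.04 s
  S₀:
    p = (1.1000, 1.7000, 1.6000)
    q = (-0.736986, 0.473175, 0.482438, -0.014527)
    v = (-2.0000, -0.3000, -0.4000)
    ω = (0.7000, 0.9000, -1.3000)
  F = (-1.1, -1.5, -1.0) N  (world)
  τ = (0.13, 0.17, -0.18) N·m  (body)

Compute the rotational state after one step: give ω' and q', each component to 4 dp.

ω' = (0.7222, 0.9322, -1.3529)
q' = (-0.7522, 0.4503, 0.4810, 0.0064)

(τ − ω×Iω)/I = (0.5547, 0.8045, -1.3219)
ω + α·dt = (0.7222, 0.9322, -1.3529)
Hamilton product q⊗(0,ω) = (-0.7843018, -1.1299853, -0.0583288, 1.0462327)
q + ½dt·q⊗(0,ω), renormalized = (-0.7522, 0.4503, 0.4810, 0.0064)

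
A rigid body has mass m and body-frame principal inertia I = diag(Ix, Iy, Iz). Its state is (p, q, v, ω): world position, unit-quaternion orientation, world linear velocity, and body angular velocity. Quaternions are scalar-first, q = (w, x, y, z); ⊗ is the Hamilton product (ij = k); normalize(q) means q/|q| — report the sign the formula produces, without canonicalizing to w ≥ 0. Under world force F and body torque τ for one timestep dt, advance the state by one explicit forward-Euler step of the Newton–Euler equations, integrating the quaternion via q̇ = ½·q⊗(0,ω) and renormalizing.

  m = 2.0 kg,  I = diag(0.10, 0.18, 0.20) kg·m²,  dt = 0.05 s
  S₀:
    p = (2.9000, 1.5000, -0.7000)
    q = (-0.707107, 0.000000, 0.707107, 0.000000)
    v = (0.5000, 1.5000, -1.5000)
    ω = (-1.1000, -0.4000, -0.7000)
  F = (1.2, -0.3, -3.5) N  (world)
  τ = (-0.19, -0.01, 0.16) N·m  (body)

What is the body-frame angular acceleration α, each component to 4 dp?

gyro term ω×Iω = (0.0056, -0.0770, 0.0352)
angular accel α = (-1.9560, 0.3722, 0.6240)

α = (-1.9560, 0.3722, 0.6240)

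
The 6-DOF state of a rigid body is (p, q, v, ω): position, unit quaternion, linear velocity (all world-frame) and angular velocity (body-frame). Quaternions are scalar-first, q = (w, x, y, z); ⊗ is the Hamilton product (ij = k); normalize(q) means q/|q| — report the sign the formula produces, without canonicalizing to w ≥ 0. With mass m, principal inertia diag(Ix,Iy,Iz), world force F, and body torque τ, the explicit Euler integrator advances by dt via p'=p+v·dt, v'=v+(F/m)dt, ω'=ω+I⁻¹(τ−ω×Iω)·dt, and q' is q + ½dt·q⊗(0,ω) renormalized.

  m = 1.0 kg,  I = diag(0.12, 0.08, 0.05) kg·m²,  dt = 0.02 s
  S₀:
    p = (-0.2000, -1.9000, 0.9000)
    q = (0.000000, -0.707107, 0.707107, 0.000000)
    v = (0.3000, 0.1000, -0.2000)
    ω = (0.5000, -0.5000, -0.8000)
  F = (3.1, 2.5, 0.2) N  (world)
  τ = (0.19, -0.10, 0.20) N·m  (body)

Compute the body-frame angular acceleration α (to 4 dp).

ω×(Iω) gyroscopic = (-0.0120, -0.0280, 0.0100)
(τ − ω×Iω)/I = (1.6833, -0.9000, 3.8000)

α = (1.6833, -0.9000, 3.8000)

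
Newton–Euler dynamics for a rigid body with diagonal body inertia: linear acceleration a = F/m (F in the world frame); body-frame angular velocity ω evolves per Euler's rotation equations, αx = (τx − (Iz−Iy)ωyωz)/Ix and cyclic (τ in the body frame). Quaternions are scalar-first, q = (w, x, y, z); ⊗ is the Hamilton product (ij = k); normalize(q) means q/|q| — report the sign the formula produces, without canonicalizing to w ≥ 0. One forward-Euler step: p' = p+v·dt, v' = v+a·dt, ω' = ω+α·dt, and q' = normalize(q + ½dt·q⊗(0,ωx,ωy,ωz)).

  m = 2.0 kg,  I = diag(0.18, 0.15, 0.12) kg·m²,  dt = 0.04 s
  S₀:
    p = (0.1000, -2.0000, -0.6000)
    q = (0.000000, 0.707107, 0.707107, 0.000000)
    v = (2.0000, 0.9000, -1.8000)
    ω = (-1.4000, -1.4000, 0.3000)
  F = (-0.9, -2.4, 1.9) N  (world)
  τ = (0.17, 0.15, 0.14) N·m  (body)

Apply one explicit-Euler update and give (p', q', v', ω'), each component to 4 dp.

linear accel F/m = (-0.4500, -1.2000, 0.9500)
new position p' = (0.1800, -1.9640, -0.6720)
new velocity v' = (1.9820, 0.8520, -1.7620)
ω×(Iω) gyroscopic = (0.0126, -0.0252, -0.0588)
α = I⁻¹(τ − ω×Iω) = (0.8744, 1.1680, 1.6567)
new body rate ω' = (-1.3650, -1.3533, 0.3663)
2q̇ = q⊗(0,ω) = (1.9798996, 0.2121321, -0.2121321, 0.0000000)
q' = normalize(q + ½dt·q⊗(0,ω)) = (0.0396, 0.7108, 0.7023, 0.0000)

p' = (0.1800, -1.9640, -0.6720)
q' = (0.0396, 0.7108, 0.7023, 0.0000)
v' = (1.9820, 0.8520, -1.7620)
ω' = (-1.3650, -1.3533, 0.3663)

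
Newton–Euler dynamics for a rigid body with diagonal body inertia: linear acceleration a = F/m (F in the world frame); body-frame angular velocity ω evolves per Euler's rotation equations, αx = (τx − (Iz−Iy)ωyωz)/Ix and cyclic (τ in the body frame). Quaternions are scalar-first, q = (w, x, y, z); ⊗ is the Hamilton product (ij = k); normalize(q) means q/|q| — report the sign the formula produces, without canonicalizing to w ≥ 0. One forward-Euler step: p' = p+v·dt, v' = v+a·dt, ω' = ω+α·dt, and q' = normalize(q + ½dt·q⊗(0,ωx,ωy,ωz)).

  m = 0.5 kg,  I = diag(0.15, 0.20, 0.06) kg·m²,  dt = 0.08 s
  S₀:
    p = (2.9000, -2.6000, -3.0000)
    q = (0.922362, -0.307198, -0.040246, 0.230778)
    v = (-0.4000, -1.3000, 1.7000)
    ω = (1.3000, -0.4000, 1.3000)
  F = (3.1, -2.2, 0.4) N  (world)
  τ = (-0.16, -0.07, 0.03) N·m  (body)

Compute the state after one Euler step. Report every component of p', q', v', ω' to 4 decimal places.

gyro term ω×Iω = (0.0728, 0.1521, -0.0260)
(τ − ω×Iω)/I = (-1.5520, -1.1105, 0.9333)
new body rate ω' = (1.1758, -0.4888, 1.3747)
q⊗(0,ω) = (0.0832476, 1.2390620, 0.3304240, 1.3742696)
updated quaternion q' = (0.9231, -0.2569, -0.0270, 0.2849)
new position p' = (2.8680, -2.7040, -2.8640)
v' = v + a·dt = (0.0960, -1.6520, 1.7640)

p' = (2.8680, -2.7040, -2.8640)
q' = (0.9231, -0.2569, -0.0270, 0.2849)
v' = (0.0960, -1.6520, 1.7640)
ω' = (1.1758, -0.4888, 1.3747)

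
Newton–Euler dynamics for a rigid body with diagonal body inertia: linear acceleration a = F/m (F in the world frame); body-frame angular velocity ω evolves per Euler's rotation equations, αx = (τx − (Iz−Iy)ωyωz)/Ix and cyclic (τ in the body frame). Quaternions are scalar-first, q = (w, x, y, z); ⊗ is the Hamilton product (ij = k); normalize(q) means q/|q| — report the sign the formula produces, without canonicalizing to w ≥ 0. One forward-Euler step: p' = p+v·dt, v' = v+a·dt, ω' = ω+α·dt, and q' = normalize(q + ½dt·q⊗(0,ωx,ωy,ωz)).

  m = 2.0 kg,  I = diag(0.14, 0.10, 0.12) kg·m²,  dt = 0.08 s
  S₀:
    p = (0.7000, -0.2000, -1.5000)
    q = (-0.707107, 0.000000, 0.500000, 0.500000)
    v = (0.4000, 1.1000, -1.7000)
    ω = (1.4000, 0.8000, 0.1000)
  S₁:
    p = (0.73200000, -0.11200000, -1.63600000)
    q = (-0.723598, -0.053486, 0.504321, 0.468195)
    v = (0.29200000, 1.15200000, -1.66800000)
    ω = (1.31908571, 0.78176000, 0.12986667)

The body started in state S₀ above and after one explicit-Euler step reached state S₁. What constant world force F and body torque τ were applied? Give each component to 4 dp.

ω₁ − ω₀ = (-0.08091429, -0.01824000, 0.02986667)
applied torque τ = (-0.1400, -0.0200, 0.0000)
velocity change Δv = (-0.10800000, 0.05200000, 0.03200000)
m·(v₁−v₀)/dt = (-2.7000, 1.3000, 0.8000)

F = (-2.7000, 1.3000, 0.8000)
τ = (-0.1400, -0.0200, 0.0000)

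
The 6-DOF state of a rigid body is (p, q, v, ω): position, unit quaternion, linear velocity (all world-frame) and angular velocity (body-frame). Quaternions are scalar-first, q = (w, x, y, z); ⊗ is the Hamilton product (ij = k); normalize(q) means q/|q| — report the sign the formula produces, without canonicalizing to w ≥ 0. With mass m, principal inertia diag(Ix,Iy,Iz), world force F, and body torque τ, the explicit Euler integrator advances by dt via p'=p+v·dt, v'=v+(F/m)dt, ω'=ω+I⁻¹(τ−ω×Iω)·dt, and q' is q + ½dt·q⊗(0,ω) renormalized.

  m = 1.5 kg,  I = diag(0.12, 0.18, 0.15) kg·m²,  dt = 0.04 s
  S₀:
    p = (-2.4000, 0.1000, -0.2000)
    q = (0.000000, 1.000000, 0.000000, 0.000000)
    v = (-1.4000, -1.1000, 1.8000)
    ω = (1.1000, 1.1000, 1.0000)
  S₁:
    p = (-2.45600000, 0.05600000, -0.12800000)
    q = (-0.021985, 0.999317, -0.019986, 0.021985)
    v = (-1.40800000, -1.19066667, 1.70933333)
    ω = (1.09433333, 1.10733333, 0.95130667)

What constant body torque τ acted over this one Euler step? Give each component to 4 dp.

Δω = ω₁−ω₀ = (-0.00566667, 0.00733333, -0.04869333)
τ = I·(Δω/dt) + ω₀×(Iω₀) = (-0.0500, 0.0000, -0.1100)

τ = (-0.0500, 0.0000, -0.1100)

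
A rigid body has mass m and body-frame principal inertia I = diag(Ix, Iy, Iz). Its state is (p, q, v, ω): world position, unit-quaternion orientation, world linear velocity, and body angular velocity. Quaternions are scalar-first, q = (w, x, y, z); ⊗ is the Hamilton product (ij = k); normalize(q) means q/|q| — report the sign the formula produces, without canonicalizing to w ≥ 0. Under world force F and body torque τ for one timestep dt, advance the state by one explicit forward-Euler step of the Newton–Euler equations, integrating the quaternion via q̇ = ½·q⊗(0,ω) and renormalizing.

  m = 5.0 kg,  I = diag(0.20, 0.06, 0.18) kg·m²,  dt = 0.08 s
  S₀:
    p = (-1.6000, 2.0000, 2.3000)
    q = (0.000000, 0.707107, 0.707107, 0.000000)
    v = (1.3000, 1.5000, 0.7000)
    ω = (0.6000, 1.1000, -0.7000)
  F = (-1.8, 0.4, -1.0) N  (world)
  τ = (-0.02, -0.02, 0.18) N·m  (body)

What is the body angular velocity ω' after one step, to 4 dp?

α = I⁻¹(τ − ω×Iω) = (0.3620, -0.1933, 1.5133)
new body rate ω' = (0.6290, 1.0845, -0.5789)

ω' = (0.6290, 1.0845, -0.5789)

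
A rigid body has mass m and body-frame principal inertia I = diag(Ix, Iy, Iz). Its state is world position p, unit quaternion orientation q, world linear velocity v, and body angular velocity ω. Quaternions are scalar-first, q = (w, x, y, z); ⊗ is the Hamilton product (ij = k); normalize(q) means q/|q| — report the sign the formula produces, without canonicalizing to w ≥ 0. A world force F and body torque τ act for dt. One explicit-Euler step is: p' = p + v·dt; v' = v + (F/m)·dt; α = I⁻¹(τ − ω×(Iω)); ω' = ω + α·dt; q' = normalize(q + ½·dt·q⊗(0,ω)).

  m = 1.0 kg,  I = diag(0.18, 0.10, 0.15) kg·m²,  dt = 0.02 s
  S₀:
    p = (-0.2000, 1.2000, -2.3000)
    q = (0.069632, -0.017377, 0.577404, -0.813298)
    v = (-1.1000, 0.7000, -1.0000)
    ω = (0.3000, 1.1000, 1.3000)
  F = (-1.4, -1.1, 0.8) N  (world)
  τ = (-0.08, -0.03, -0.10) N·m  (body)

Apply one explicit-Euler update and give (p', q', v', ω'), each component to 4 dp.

ω×(Iω) gyroscopic = (0.0715, 0.0117, -0.0264)
(τ − ω×Iω)/I = (-0.8417, -0.4170, -0.4907)
new body rate ω' = (0.2832, 1.0917, 1.2902)
2q̇ = q⊗(0,ω) = (0.4273561, 1.6661426, -0.1448041, -0.1018143)
q' = normalize(q + ½dt·q⊗(0,ω)) = (0.0739, -0.0007, 0.5759, -0.8142)
a = F/m = (-1.4000, -1.1000, 0.8000)
p + v·dt = (-0.2220, 1.2140, -2.3200)
v + (F/m)dt = (-1.1280, 0.6780, -0.9840)

p' = (-0.2220, 1.2140, -2.3200)
q' = (0.0739, -0.0007, 0.5759, -0.8142)
v' = (-1.1280, 0.6780, -0.9840)
ω' = (0.2832, 1.0917, 1.2902)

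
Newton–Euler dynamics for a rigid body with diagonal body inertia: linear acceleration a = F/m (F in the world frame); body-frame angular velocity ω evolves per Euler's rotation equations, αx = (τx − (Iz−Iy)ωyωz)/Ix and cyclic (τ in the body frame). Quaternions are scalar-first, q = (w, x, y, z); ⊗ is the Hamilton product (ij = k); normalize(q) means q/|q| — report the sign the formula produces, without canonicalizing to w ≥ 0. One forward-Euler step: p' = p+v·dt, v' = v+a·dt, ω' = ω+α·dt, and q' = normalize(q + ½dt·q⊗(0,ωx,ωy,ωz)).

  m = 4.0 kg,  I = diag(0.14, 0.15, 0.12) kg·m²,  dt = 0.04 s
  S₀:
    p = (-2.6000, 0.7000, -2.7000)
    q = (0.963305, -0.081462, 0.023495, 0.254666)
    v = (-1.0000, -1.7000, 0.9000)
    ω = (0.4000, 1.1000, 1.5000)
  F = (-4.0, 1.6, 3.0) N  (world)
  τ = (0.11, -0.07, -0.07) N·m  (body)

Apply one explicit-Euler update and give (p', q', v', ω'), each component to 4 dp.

p' = (-2.6400, 0.6320, -2.6640)
q' = (0.9551, -0.0786, 0.0491, 0.2814)
v' = (-1.0400, -1.6840, 0.9300)
ω' = (0.4456, 1.0781, 1.4752)

gyro term ω×Iω = (-0.0495, 0.0120, 0.0044)
α = I⁻¹(τ − ω×Iω) = (1.1393, -0.5467, -0.6200)
new body rate ω' = (0.4456, 1.0781, 1.4752)
Hamilton product q⊗(0,ω) = (-0.3752587, 0.1404319, 1.2836949, 1.3459513)
updated quaternion q' = (0.9551, -0.0786, 0.0491, 0.2814)
linear accel F/m = (-1.0000, 0.4000, 0.7500)
p' = p + v·dt = (-2.6400, 0.6320, -2.6640)
v' = v + a·dt = (-1.0400, -1.6840, 0.9300)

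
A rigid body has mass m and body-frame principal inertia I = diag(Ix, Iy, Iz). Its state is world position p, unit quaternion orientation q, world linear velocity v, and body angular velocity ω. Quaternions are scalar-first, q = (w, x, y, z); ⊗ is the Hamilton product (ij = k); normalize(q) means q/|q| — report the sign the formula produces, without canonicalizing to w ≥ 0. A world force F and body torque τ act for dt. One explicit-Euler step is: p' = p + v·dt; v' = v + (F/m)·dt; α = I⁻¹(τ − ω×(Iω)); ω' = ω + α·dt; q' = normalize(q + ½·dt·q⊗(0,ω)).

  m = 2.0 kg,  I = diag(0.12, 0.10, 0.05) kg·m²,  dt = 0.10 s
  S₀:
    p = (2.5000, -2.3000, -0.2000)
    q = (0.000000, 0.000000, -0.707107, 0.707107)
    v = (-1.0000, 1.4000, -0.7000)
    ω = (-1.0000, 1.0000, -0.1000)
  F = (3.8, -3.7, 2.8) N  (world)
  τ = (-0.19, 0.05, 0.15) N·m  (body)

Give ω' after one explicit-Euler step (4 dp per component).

(τ − ω×Iω)/I = (-1.6250, 0.4300, 2.6000)
ω + α·dt = (-1.1625, 1.0430, 0.1600)

ω' = (-1.1625, 1.0430, 0.1600)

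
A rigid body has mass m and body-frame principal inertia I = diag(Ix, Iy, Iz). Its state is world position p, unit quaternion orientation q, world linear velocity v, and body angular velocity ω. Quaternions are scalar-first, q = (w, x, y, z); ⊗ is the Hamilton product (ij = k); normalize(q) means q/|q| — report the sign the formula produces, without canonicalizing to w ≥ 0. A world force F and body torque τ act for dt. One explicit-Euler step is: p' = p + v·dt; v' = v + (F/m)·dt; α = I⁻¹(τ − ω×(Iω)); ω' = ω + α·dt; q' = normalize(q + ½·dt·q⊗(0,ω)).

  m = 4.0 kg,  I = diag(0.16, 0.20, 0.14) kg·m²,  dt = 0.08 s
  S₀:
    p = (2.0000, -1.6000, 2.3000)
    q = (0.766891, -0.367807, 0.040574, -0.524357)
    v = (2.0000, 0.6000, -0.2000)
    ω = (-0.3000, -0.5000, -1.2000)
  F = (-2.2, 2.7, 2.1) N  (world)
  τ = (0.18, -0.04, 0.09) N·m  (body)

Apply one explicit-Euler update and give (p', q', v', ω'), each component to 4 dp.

p' = (2.1600, -1.5520, 2.2840)
q' = (0.7371, -0.3889, 0.0139, -0.5525)
v' = (1.9560, 0.6540, -0.1580)
ω' = (-0.1920, -0.5189, -1.1520)

a = F/m = (-0.5500, 0.6750, 0.5250)
p' = p + v·dt = (2.1600, -1.5520, 2.2840)
new velocity v' = (1.9560, 0.6540, -0.1580)
gyro term ω×Iω = (-0.0360, 0.0072, 0.0060)
(τ − ω×Iω)/I = (1.3500, -0.2360, 0.6000)
ω' = ω + α·dt = (-0.1920, -0.5189, -1.1520)
Hamilton product q⊗(0,ω) = (-0.7192835, -0.5409346, -0.6675068, -0.7241935)
q + ½dt·q⊗(0,ω), renormalized = (0.7371, -0.3889, 0.0139, -0.5525)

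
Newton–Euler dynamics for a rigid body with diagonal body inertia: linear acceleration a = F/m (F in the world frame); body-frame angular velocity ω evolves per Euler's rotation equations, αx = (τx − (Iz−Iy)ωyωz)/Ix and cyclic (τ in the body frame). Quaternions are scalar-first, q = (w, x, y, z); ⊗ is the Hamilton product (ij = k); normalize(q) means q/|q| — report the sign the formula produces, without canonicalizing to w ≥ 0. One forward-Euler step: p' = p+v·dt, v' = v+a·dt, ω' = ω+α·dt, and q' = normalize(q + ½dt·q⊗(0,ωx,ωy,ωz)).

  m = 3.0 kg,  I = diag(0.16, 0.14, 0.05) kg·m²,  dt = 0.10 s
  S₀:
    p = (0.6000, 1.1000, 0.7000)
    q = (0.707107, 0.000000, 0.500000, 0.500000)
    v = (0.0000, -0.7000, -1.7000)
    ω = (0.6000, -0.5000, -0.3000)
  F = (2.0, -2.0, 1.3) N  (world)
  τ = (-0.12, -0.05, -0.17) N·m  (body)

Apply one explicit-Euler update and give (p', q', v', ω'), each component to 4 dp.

p' = (0.6000, 1.0300, 0.5300)
q' = (0.7265, 0.0262, 0.4969, 0.4740)
v' = (0.0667, -0.7667, -1.6567)
ω' = (0.5334, -0.5216, -0.6520)

α = I⁻¹(τ − ω×Iω) = (-0.6656, -0.2157, -3.5200)
ω' = ω + α·dt = (0.5334, -0.5216, -0.6520)
2q̇ = q⊗(0,ω) = (0.4000000, 0.5242642, -0.0535535, -0.5121321)
updated quaternion q' = (0.7265, 0.0262, 0.4969, 0.4740)
p + v·dt = (0.6000, 1.0300, 0.5300)
v' = v + a·dt = (0.0667, -0.7667, -1.6567)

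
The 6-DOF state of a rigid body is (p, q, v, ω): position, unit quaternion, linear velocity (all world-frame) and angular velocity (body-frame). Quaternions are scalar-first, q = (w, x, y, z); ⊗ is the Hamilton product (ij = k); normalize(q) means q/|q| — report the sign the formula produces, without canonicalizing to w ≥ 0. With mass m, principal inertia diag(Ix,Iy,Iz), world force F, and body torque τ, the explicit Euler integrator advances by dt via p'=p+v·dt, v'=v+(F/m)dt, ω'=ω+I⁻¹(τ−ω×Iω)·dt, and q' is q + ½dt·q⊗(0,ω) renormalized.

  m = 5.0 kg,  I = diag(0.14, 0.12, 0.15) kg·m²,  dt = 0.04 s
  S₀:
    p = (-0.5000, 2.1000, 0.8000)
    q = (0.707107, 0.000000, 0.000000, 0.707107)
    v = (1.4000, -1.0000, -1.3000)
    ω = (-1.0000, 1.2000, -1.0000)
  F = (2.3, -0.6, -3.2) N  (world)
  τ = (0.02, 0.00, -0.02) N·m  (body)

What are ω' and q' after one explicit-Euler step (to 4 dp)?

ω' = (-0.9840, 1.2033, -1.0117)
q' = (0.7208, -0.0311, 0.0028, 0.6925)

gyro term ω×Iω = (-0.0360, -0.0100, 0.0240)
(τ − ω×Iω)/I = (0.4000, 0.0833, -0.2933)
ω + α·dt = (-0.9840, 1.2033, -1.0117)
2q̇ = q⊗(0,ω) = (0.7071070, -1.5556354, 0.1414214, -0.7071070)
updated quaternion q' = (0.7208, -0.0311, 0.0028, 0.6925)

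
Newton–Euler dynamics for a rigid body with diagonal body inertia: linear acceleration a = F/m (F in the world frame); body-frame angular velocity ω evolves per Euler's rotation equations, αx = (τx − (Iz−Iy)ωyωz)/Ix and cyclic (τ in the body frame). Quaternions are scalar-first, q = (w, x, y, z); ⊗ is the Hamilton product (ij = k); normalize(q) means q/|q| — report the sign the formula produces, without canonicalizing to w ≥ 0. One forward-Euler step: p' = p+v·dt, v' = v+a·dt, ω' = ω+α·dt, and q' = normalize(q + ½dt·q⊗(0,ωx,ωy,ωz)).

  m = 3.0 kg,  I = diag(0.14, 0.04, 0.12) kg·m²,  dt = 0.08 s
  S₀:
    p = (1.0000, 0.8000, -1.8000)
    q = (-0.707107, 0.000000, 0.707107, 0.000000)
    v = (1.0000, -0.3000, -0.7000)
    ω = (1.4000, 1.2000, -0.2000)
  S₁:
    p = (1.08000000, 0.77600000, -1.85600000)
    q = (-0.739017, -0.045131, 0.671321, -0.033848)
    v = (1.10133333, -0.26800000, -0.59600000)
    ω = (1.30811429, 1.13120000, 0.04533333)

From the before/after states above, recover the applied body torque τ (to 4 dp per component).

τ = (-0.1800, -0.0400, 0.2000)

ω₁ − ω₀ = (-0.09188571, -0.06880000, 0.24533333)
gyro term ω₀×Iω₀ = (-0.0192, -0.0056, -0.1680)
τ = I·(Δω/dt) + ω₀×(Iω₀) = (-0.1800, -0.0400, 0.2000)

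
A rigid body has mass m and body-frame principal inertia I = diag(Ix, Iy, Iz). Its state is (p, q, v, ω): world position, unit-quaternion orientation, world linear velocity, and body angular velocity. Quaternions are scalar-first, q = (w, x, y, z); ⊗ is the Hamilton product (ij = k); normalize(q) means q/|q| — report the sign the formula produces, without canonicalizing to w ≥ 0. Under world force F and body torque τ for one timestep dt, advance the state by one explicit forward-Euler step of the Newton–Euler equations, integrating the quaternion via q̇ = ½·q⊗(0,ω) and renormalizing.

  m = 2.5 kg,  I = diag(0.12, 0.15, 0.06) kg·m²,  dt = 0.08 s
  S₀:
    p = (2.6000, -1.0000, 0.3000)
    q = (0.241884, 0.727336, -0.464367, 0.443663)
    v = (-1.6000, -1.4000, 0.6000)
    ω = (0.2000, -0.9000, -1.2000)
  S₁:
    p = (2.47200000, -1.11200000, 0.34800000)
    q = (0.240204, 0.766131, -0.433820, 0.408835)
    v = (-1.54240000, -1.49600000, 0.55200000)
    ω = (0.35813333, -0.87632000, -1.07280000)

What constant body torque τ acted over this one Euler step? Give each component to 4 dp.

ω₁ − ω₀ = (0.15813333, 0.02368000, 0.12720000)
precession coupling = (-0.0972, -0.0144, -0.0054)
τ = I·(Δω/dt) + ω₀×(Iω₀) = (0.1400, 0.0300, 0.0900)

τ = (0.1400, 0.0300, 0.0900)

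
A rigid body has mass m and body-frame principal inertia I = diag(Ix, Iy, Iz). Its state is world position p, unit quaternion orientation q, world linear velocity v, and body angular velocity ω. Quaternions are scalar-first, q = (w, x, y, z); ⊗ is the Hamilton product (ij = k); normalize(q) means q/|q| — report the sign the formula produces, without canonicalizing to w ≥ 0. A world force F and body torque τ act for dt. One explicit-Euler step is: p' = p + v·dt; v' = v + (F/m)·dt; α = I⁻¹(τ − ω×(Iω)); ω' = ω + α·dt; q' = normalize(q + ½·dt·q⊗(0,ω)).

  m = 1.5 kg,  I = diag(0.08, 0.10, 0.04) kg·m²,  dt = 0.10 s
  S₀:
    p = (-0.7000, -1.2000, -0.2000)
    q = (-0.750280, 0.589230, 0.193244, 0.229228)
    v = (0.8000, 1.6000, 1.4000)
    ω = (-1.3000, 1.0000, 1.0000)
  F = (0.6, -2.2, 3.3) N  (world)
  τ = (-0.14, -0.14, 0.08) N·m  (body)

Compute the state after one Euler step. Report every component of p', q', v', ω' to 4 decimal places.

p' = (-0.6200, -1.0400, -0.0600)
q' = (-0.7297, 0.6333, 0.1109, 0.2327)
v' = (0.8400, 1.4533, 1.6200)
ω' = (-1.4000, 0.9120, 1.2650)

precession coupling ω×(Iω) = (-0.0600, -0.0520, -0.0260)
angular accel α = (-1.0000, -0.8800, 2.6500)
ω + α·dt = (-1.4000, 0.9120, 1.2650)
Hamilton product q⊗(0,ω) = (0.3435270, 0.9393800, -1.6375064, 0.0901672)
q' = normalize(q + ½dt·q⊗(0,ω)) = (-0.7297, 0.6333, 0.1109, 0.2327)
a = F/m = (0.4000, -1.4667, 2.2000)
p' = p + v·dt = (-0.6200, -1.0400, -0.0600)
new velocity v' = (0.8400, 1.4533, 1.6200)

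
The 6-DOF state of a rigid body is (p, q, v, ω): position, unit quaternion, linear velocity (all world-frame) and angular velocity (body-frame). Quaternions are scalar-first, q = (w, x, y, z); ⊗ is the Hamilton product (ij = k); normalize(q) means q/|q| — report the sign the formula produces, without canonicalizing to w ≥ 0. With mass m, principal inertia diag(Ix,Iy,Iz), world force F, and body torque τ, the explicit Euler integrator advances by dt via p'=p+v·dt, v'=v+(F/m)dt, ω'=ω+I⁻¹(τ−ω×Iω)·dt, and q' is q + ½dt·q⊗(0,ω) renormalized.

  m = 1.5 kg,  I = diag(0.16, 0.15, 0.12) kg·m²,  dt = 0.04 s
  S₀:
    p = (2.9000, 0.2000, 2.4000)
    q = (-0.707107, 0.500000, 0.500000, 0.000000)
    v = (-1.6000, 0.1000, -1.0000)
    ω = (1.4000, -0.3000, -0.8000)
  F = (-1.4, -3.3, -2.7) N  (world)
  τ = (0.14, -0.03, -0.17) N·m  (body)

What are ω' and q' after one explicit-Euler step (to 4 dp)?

ω' = (1.4368, -0.2961, -0.8581)
q' = (-0.7177, 0.4719, 0.5120, -0.0057)

precession coupling ω×(Iω) = (-0.0072, -0.0448, 0.0042)
angular accel α = (0.9200, 0.0987, -1.4517)
new body rate ω' = (1.4368, -0.2961, -0.8581)
2q̇ = q⊗(0,ω) = (-0.5500000, -1.3899498, 0.6121321, -0.2843144)
q' = normalize(q + ½dt·q⊗(0,ω)) = (-0.7177, 0.4719, 0.5120, -0.0057)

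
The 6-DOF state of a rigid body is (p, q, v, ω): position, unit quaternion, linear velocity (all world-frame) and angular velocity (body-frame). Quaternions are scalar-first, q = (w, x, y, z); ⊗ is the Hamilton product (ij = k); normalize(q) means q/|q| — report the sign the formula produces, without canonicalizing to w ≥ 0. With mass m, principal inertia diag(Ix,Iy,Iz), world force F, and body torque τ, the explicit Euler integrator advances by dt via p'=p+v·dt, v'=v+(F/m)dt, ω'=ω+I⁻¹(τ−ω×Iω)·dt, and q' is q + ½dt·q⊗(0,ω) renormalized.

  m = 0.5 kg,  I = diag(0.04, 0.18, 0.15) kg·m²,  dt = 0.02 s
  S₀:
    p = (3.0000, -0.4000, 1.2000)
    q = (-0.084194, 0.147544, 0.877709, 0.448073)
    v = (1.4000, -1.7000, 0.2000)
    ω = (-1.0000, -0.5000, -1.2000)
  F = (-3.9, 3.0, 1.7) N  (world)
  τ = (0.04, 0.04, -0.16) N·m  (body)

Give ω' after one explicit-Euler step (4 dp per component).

ω' = (-0.9710, -0.4809, -1.2307)

precession coupling ω×(Iω) = (-0.0180, -0.1320, 0.0700)
α = I⁻¹(τ − ω×Iω) = (1.4500, 0.9556, -1.5333)
ω + α·dt = (-0.9710, -0.4809, -1.2307)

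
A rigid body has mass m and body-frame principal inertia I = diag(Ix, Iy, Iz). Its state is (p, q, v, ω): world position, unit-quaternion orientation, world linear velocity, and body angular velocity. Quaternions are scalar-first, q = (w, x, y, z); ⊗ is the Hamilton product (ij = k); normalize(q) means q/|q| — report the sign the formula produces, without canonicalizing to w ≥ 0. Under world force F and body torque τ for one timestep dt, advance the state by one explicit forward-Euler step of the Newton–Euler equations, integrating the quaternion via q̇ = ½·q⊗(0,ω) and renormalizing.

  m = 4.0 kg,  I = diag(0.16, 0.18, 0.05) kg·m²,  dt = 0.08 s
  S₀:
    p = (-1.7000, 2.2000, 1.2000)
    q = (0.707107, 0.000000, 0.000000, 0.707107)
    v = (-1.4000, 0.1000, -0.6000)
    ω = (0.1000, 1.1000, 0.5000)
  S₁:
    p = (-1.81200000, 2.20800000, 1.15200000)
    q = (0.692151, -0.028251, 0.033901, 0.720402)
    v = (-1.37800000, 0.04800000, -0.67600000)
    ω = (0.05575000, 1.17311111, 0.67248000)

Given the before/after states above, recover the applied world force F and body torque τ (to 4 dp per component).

F = (1.1000, -2.6000, -3.8000)
τ = (-0.1600, 0.1700, 0.1100)

v₁ − v₀ = (0.02200000, -0.05200000, -0.07600000)
applied force F = (1.1000, -2.6000, -3.8000)
Δω = ω₁−ω₀ = (-0.04425000, 0.07311111, 0.17248000)
ω₀×(Iω₀) = (-0.0715, 0.0055, 0.0022)
τ = I·(Δω/dt) + ω₀×(Iω₀) = (-0.1600, 0.1700, 0.1100)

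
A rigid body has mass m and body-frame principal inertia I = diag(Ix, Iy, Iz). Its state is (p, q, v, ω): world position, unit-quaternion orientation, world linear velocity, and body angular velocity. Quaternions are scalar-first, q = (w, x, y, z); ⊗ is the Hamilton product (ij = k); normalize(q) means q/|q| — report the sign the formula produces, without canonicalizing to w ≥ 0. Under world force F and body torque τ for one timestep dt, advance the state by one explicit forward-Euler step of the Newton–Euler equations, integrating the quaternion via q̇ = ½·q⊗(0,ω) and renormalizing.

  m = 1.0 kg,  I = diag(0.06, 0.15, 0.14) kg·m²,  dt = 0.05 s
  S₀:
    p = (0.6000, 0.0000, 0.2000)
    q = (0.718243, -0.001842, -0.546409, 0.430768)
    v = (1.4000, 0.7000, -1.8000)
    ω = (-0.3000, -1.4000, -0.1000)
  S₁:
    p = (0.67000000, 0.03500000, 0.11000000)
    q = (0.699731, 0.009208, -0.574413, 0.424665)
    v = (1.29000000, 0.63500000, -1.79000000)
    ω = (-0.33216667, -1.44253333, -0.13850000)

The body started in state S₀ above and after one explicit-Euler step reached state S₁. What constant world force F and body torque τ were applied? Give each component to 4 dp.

Δω = ω₁−ω₀ = (-0.03216667, -0.04253333, -0.03850000)
precession coupling = (-0.0014, -0.0024, 0.0378)
I·α + gyro = (-0.0400, -0.1300, -0.0700)
v₁ − v₀ = (-0.11000000, -0.06500000, 0.01000000)
applied force F = (-2.2000, -1.3000, 0.2000)

F = (-2.2000, -1.3000, 0.2000)
τ = (-0.0400, -0.1300, -0.0700)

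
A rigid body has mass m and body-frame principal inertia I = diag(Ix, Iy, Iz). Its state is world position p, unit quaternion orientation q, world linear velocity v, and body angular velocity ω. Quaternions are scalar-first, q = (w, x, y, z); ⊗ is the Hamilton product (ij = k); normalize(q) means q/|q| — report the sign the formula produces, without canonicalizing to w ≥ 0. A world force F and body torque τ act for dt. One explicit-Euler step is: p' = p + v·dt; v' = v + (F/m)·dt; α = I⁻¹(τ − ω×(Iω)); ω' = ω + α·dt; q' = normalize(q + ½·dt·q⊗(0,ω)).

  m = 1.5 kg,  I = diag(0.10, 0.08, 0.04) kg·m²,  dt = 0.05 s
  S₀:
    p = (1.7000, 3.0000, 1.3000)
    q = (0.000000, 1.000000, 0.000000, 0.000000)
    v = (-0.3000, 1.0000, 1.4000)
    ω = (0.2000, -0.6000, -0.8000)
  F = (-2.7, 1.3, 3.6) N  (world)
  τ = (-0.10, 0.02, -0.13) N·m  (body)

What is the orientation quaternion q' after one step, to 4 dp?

q⊗(0,ω) = (-0.2000000, 0.0000000, 0.8000000, -0.6000000)
q + ½dt·q⊗(0,ω), renormalized = (-0.0050, 0.9997, 0.0200, -0.0150)

q' = (-0.0050, 0.9997, 0.0200, -0.0150)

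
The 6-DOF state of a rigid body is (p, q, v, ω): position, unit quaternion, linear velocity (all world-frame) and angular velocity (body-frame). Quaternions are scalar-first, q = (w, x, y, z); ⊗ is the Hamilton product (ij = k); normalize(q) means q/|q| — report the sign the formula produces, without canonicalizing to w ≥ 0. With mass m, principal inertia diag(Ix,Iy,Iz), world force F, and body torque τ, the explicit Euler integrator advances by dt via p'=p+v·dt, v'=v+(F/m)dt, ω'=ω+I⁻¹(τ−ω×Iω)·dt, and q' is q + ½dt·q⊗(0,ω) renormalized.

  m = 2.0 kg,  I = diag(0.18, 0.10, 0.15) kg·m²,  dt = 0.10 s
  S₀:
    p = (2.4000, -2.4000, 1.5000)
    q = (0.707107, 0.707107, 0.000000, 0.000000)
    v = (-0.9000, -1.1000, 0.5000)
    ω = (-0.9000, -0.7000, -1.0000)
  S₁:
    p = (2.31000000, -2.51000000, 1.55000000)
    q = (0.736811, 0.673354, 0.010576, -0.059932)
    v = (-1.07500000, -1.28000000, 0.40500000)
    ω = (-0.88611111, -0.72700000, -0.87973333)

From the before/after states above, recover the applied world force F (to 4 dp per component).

F = (-3.5000, -3.6000, -1.9000)

v₁ − v₀ = (-0.17500000, -0.18000000, -0.09500000)
F = m·Δv/dt = (-3.5000, -3.6000, -1.9000)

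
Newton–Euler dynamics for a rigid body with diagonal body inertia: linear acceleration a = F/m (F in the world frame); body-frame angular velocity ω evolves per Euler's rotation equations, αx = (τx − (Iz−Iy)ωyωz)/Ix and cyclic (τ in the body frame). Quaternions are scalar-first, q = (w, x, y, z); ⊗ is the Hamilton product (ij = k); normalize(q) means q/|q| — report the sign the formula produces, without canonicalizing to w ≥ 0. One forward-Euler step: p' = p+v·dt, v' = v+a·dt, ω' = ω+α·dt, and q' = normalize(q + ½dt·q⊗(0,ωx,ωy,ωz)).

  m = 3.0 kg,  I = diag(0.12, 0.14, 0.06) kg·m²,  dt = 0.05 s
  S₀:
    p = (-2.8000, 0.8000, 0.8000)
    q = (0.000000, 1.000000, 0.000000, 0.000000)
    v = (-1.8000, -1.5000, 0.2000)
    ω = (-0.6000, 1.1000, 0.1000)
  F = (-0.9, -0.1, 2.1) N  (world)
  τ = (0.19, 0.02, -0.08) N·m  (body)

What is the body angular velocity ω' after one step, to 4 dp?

precession coupling ω×(Iω) = (-0.0088, -0.0036, -0.0132)
α = I⁻¹(τ − ω×Iω) = (1.6567, 0.1686, -1.1133)
ω + α·dt = (-0.5172, 1.1084, 0.0443)

ω' = (-0.5172, 1.1084, 0.0443)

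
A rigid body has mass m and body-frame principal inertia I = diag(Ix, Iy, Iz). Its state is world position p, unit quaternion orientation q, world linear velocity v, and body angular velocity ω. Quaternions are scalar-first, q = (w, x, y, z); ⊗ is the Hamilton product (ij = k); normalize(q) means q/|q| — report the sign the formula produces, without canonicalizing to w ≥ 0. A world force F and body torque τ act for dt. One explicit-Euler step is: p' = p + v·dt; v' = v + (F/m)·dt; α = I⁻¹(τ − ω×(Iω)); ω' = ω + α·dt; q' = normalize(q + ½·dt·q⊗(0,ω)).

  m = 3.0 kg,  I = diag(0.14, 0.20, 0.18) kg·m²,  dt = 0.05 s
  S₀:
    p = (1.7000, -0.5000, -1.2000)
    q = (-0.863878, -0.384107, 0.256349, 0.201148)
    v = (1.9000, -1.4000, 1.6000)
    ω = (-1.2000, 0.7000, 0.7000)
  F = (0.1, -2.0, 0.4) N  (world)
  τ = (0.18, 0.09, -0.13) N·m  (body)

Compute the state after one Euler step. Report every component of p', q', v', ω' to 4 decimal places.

p' = (1.7950, -0.5700, -1.1200)
q' = (-0.8827, -0.3570, 0.2417, 0.1869)
v' = (1.9017, -1.4333, 1.6067)
ω' = (-1.1322, 0.7141, 0.6779)

p' = p + v·dt = (1.7950, -0.5700, -1.1200)
v' = v + a·dt = (1.9017, -1.4333, 1.6067)
ω×(Iω) gyroscopic = (-0.0098, 0.0336, -0.0504)
angular accel α = (1.3557, 0.2820, -0.4422)
ω' = ω + α·dt = (-1.1322, 0.7141, 0.6779)
2q̇ = q⊗(0,ω) = (-0.7811763, 1.0752943, -0.5772173, -0.5659707)
updated quaternion q' = (-0.8827, -0.3570, 0.2417, 0.1869)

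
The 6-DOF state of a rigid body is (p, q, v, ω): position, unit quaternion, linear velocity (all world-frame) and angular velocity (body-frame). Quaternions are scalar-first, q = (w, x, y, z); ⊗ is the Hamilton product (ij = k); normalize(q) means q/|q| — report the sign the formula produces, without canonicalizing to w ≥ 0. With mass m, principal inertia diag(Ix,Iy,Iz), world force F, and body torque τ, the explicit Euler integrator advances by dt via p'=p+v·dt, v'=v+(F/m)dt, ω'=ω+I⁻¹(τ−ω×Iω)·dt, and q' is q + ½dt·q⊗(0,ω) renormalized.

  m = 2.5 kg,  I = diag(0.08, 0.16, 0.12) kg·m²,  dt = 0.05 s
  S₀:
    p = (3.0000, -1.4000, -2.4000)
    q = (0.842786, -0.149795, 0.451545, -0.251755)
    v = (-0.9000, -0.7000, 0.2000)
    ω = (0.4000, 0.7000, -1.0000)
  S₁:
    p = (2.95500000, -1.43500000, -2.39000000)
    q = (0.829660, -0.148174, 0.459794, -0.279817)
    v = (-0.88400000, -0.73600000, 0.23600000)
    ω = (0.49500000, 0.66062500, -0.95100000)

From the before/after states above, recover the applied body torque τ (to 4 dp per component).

ω₁ − ω₀ = (0.09500000, -0.03937500, 0.04900000)
ω₀×(Iω₀) = (0.0280, 0.0160, 0.0224)
applied torque τ = (0.1800, -0.1100, 0.1400)

τ = (0.1800, -0.1100, 0.1400)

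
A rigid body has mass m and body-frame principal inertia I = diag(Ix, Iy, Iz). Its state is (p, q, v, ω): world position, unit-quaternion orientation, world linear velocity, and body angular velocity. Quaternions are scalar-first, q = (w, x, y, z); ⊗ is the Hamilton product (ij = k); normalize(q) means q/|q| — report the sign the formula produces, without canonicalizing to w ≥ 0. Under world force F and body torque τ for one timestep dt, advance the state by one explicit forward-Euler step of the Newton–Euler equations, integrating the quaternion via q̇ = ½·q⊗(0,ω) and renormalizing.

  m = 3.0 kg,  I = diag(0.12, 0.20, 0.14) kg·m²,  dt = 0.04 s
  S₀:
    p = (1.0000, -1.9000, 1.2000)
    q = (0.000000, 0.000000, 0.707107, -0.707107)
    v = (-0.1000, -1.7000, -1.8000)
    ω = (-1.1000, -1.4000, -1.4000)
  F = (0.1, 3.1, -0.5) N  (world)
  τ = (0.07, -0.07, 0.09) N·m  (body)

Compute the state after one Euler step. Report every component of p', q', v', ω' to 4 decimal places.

p' = (0.9960, -1.9680, 1.1280)
q' = (0.0000, -0.0396, 0.7219, -0.6908)
v' = (-0.0987, -1.6587, -1.8067)
ω' = (-1.0375, -1.4078, -1.4095)

p + v·dt = (0.9960, -1.9680, 1.1280)
new velocity v' = (-0.0987, -1.6587, -1.8067)
gyro term ω×Iω = (-0.1176, -0.0308, 0.1232)
α = I⁻¹(τ − ω×Iω) = (1.5633, -0.1960, -0.2371)
new body rate ω' = (-1.0375, -1.4078, -1.4095)
q⊗(0,ω) = (0.0000000, -1.9798996, 0.7778177, 0.7778177)
q' = normalize(q + ½dt·q⊗(0,ω)) = (0.0000, -0.0396, 0.7219, -0.6908)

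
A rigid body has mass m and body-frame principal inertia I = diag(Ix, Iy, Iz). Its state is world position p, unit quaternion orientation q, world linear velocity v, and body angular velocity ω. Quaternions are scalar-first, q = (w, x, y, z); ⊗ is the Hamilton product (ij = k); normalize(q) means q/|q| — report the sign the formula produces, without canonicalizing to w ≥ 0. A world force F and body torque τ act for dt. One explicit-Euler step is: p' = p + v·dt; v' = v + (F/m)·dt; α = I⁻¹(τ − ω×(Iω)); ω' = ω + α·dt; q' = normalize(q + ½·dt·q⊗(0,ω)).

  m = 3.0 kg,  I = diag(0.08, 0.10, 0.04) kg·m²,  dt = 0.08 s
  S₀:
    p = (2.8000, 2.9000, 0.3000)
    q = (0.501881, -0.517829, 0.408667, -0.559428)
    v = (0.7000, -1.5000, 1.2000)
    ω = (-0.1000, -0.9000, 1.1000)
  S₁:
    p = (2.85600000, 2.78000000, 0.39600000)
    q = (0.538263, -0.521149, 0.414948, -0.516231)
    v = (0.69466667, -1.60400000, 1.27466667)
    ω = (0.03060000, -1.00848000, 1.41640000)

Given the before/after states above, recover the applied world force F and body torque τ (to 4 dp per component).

F = (-0.2000, -3.9000, 2.8000)
τ = (0.1900, -0.1400, 0.1600)

velocity change Δv = (-0.00533333, -0.10400000, 0.07466667)
m·(v₁−v₀)/dt = (-0.2000, -3.9000, 2.8000)
ω₁ − ω₀ = (0.13060000, -0.10848000, 0.31640000)
precession coupling = (0.0594, -0.0044, 0.0018)
applied torque τ = (0.1900, -0.1400, 0.1600)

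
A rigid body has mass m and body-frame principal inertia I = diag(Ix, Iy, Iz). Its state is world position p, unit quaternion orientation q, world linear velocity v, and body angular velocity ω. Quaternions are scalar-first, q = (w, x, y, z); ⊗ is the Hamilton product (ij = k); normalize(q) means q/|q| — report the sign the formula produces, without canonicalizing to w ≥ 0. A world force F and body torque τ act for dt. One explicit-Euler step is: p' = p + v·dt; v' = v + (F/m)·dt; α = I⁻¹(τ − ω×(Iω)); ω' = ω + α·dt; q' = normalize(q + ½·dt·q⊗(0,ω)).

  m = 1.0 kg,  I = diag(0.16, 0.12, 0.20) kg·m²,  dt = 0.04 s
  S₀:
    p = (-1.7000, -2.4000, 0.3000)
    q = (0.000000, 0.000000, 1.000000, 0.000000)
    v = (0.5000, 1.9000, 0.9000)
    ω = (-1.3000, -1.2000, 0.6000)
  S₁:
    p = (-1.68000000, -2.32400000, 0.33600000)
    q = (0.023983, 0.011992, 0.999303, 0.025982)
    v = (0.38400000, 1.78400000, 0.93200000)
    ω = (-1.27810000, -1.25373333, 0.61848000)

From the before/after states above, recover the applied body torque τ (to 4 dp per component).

Δω = ω₁−ω₀ = (0.02190000, -0.05373333, 0.01848000)
gyro term ω₀×Iω₀ = (-0.0576, 0.0312, -0.0624)
I·α + gyro = (0.0300, -0.1300, 0.0300)

τ = (0.0300, -0.1300, 0.0300)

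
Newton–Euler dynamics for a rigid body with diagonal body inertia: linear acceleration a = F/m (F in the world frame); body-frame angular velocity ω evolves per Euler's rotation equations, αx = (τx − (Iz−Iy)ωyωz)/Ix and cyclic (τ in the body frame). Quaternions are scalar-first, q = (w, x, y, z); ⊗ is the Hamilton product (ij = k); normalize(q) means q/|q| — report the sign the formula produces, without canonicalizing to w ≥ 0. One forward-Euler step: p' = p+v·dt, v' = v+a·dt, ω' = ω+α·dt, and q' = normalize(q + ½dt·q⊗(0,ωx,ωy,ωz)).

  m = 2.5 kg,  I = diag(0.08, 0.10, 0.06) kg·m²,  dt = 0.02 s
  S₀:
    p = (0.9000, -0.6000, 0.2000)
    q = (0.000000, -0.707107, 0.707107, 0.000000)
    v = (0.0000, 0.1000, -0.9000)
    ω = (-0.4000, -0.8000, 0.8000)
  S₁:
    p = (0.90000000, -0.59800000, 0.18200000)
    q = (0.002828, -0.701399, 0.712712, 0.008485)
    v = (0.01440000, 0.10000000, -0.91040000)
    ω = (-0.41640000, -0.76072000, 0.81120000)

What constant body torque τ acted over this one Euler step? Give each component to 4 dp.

ω₁ − ω₀ = (-0.01640000, 0.03928000, 0.01120000)
applied torque τ = (-0.0400, 0.1900, 0.0400)

τ = (-0.0400, 0.1900, 0.0400)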